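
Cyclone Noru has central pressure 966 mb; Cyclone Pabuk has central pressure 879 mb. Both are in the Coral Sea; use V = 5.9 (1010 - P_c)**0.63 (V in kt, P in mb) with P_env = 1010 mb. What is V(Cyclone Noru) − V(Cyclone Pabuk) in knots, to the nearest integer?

Cyclone Noru: ΔP = 44; V ≈ 5.9 × 44^0.63 ≈ 64.01 kt.
Cyclone Pabuk: ΔP = 131; V ≈ 5.9 × 131^0.63 ≈ 127.27 kt.
Difference ≈ 64.01 − 127.27 = -63.26 → -63 kt.

-63 kt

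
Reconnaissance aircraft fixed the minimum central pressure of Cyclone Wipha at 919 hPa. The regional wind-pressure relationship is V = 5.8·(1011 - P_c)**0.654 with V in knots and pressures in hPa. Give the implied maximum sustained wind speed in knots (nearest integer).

ΔP = 1011 − 919 = 92 hPa.
92^0.654 ≈ 19.245.
V ≈ 5.8 × 19.245 ≈ 111.6 kt.

112 kt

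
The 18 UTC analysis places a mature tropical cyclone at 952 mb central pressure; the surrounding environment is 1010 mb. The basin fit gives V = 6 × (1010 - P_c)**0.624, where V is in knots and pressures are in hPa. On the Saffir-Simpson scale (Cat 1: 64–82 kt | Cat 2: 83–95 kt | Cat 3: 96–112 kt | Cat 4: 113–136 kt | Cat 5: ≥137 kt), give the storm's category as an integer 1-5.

ΔP = 1010 − 952 = 58 mb.
V ≈ 6 × 58^0.624 = 6 × 12.60 ≈ 76 kt.
76 kt falls in the Category 1 band.

1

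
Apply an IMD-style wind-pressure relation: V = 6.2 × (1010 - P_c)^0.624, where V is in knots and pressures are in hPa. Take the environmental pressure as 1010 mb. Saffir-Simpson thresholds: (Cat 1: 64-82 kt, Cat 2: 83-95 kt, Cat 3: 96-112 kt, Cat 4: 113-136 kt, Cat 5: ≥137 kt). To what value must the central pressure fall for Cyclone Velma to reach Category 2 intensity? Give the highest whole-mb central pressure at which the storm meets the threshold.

Category 2 begins at V = 83 kt.
Required ΔP = (83/6.2)^(1/0.624) = 13.387^1.603 ≈ 63.91 mb.
P_c ≤ 1010 − 63.91 = 946.09, so the highest integer P_c is 946 mb.

946 mb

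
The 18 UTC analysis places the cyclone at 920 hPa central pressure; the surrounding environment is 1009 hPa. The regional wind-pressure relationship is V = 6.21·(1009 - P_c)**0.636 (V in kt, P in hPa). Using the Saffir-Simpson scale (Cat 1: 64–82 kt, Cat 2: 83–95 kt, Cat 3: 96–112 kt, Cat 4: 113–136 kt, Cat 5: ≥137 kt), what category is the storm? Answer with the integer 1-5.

3

ΔP = 1009 − 920 = 89 hPa.
V ≈ 6.21 × 89^0.636 = 6.21 × 17.37 ≈ 108 kt.
108 kt falls in the Category 3 band.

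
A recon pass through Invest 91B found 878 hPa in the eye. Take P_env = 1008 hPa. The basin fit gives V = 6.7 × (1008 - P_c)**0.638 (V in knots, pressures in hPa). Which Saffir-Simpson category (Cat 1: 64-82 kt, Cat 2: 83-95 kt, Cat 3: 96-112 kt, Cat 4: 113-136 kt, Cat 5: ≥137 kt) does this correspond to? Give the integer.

5

ΔP = 1008 − 878 = 130 hPa.
V ≈ 6.7 × 130^0.638 = 6.7 × 22.32 ≈ 150 kt.
150 kt falls in the Category 5 band.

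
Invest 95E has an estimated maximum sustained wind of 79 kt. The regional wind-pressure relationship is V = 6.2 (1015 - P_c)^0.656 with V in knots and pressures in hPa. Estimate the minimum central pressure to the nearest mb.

967 mb

ΔP = (V / 6.2)^(1/0.656) = (79/6.2)^1.524.
79/6.2 = 12.742; 12.742^1.524 ≈ 48.40 mb.
P_c = 1015 − 48.40 = 966.60 ≈ 967 mb.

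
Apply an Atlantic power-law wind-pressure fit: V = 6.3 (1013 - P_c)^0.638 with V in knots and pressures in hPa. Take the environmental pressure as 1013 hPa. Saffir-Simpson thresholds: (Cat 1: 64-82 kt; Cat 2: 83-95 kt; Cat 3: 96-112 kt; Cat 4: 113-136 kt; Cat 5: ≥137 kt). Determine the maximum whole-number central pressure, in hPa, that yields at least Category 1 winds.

975 hPa

Category 1 begins at V = 64 kt.
Required ΔP = (64/6.3)^(1/0.638) = 10.159^1.567 ≈ 37.85 hPa.
P_c ≤ 1013 − 37.85 = 975.15, so the highest integer P_c is 975 hPa.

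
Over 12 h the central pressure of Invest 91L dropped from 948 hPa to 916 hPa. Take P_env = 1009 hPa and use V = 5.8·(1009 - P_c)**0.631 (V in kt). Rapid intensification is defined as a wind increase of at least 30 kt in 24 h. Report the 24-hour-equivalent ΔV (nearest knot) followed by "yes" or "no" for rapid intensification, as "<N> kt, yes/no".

47 kt, yes

V₁: ΔP = 61, V ≈ 5.8 × 61^0.631 ≈ 77.62 kt.
V₂: ΔP = 93, V ≈ 5.8 × 93^0.631 ≈ 101.28 kt.
ΔV over 12 h = 23.66 kt → 24 h equivalent = 23.66 × 24/12 ≈ 47.32 kt.
47 kt ≥ 30 kt ⇒ rapid intensification.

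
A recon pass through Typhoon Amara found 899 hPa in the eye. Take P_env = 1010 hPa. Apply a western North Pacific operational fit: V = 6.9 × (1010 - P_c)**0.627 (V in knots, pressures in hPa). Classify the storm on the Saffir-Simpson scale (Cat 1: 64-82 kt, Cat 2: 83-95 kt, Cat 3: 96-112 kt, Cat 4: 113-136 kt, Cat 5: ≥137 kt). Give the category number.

ΔP = 1010 − 899 = 111 hPa.
V ≈ 6.9 × 111^0.627 = 6.9 × 19.16 ≈ 132 kt.
132 kt falls in the Category 4 band.

4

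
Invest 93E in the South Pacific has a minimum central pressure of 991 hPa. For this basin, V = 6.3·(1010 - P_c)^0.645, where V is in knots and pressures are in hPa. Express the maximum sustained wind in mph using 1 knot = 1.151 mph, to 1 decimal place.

48.4 mph

ΔP = 1010 − 991 = 19 hPa.
V ≈ 6.3 × 19^0.645 = 6.3 × 6.680 ≈ 42.086 kt.
42.086 × 1.151 ≈ 48.44 mph → 48.4 mph.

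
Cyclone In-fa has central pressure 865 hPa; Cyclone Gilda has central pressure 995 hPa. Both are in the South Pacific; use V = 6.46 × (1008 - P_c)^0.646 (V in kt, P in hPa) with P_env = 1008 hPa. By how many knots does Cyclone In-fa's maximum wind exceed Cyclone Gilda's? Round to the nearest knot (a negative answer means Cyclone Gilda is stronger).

126 kt

Cyclone In-fa: ΔP = 143; V ≈ 6.46 × 143^0.646 ≈ 159.43 kt.
Cyclone Gilda: ΔP = 13; V ≈ 6.46 × 13^0.646 ≈ 33.87 kt.
Difference ≈ 159.43 − 33.87 = 125.56 → 126 kt.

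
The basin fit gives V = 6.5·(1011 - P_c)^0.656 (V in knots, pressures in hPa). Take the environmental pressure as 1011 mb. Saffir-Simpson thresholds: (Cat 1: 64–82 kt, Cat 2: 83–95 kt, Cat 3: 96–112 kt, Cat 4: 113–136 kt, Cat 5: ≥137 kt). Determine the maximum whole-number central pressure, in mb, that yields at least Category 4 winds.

933 mb

Category 4 begins at V = 113 kt.
Required ΔP = (113/6.5)^(1/0.656) = 17.385^1.524 ≈ 77.71 mb.
P_c ≤ 1011 − 77.71 = 933.29, so the highest integer P_c is 933 mb.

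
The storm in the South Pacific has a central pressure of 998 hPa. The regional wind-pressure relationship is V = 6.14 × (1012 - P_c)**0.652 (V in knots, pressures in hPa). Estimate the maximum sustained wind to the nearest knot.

34 kt

ΔP = 1012 − 998 = 14 hPa.
14^0.652 ≈ 5.588.
V ≈ 6.14 × 5.588 ≈ 34.3 kt.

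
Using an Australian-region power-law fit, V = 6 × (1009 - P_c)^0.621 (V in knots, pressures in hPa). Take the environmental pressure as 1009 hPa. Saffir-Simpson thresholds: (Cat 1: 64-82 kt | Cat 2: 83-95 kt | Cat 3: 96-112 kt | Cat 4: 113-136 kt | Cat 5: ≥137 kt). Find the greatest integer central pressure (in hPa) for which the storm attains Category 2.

940 hPa

Category 2 begins at V = 83 kt.
Required ΔP = (83/6)^(1/0.621) = 13.833^1.610 ≈ 68.75 hPa.
P_c ≤ 1009 − 68.75 = 940.25, so the highest integer P_c is 940 hPa.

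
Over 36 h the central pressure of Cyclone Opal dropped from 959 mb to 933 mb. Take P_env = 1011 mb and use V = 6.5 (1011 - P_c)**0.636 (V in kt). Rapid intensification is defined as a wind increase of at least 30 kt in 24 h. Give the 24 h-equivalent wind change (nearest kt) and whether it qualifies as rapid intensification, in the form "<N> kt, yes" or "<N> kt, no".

16 kt, no

V₁: ΔP = 52, V ≈ 6.5 × 52^0.636 ≈ 80.22 kt.
V₂: ΔP = 78, V ≈ 6.5 × 78^0.636 ≈ 103.82 kt.
ΔV over 36 h = 23.60 kt → 24 h equivalent = 23.60 × 24/36 ≈ 15.73 kt.
16 kt < 30 kt ⇒ not rapid intensification.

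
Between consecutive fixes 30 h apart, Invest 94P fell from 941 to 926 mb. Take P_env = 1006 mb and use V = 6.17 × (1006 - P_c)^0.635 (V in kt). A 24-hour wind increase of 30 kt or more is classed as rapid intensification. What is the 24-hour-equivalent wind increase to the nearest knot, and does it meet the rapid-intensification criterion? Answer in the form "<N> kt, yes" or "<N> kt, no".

V₁: ΔP = 65, V ≈ 6.17 × 65^0.635 ≈ 87.39 kt.
V₂: ΔP = 80, V ≈ 6.17 × 80^0.635 ≈ 99.71 kt.
ΔV over 30 h = 12.32 kt → 24 h equivalent = 12.32 × 24/30 ≈ 9.86 kt.
10 kt < 30 kt ⇒ not rapid intensification.

10 kt, no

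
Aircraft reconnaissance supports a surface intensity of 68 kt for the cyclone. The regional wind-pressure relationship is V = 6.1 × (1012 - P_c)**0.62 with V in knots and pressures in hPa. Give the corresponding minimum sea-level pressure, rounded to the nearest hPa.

ΔP = (V / 6.1)^(1/0.62) = (68/6.1)^1.613.
68/6.1 = 11.148; 11.148^1.613 ≈ 48.87 hPa.
P_c = 1012 − 48.87 = 963.13 ≈ 963 hPa.

963 hPa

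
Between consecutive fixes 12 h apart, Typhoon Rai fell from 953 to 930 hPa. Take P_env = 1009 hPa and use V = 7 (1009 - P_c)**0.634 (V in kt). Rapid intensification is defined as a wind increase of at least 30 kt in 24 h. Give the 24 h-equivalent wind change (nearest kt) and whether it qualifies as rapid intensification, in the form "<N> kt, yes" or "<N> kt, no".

44 kt, yes

V₁: ΔP = 56, V ≈ 7 × 56^0.634 ≈ 89.84 kt.
V₂: ΔP = 79, V ≈ 7 × 79^0.634 ≈ 111.74 kt.
ΔV over 12 h = 21.90 kt → 24 h equivalent = 21.90 × 24/12 ≈ 43.80 kt.
44 kt ≥ 30 kt ⇒ rapid intensification.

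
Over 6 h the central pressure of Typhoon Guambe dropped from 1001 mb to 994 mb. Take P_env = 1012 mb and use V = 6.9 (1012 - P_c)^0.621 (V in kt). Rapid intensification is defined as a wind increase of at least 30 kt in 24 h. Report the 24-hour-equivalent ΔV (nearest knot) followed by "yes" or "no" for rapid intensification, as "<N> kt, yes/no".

44 kt, yes

V₁: ΔP = 11, V ≈ 6.9 × 11^0.621 ≈ 30.59 kt.
V₂: ΔP = 18, V ≈ 6.9 × 18^0.621 ≈ 41.53 kt.
ΔV over 6 h = 10.94 kt → 24 h equivalent = 10.94 × 24/6 ≈ 43.76 kt.
44 kt ≥ 30 kt ⇒ rapid intensification.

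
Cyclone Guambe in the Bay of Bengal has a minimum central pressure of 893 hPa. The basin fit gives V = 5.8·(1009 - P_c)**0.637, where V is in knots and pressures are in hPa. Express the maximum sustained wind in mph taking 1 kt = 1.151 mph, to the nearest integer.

ΔP = 1009 − 893 = 116 hPa.
V ≈ 5.8 × 116^0.637 = 5.8 × 20.657 ≈ 119.809 kt.
119.809 × 1.151 ≈ 137.90 mph → 138 mph.

138 mph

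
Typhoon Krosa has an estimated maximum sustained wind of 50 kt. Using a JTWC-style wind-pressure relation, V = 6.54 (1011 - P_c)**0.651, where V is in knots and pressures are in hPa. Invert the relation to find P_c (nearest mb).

ΔP = (V / 6.54)^(1/0.651) = (50/6.54)^1.536.
50/6.54 = 7.645; 7.645^1.536 ≈ 22.75 mb.
P_c = 1011 − 22.75 = 988.25 ≈ 988 mb.

988 mb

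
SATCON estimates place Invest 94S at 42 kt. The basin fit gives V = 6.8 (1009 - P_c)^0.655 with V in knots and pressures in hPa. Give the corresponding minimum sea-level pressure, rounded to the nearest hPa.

993 hPa

ΔP = (V / 6.8)^(1/0.655) = (42/6.8)^1.527.
42/6.8 = 6.176; 6.176^1.527 ≈ 16.12 hPa.
P_c = 1009 − 16.12 = 992.88 ≈ 993 hPa.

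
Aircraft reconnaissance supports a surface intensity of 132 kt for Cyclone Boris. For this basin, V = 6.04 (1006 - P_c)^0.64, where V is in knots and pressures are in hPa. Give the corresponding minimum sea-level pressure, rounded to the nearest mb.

882 mb

ΔP = (V / 6.04)^(1/0.64) = (132/6.04)^1.562.
132/6.04 = 21.854; 21.854^1.562 ≈ 123.89 mb.
P_c = 1006 − 123.89 = 882.11 ≈ 882 mb.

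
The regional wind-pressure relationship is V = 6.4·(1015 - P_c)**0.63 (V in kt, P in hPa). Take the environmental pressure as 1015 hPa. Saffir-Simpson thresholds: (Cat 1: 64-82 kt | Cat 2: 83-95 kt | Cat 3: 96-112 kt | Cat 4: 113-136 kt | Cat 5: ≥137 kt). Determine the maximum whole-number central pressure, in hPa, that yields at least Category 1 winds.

976 hPa

Category 1 begins at V = 64 kt.
Required ΔP = (64/6.4)^(1/0.63) = 10.000^1.587 ≈ 38.66 hPa.
P_c ≤ 1015 − 38.66 = 976.34, so the highest integer P_c is 976 hPa.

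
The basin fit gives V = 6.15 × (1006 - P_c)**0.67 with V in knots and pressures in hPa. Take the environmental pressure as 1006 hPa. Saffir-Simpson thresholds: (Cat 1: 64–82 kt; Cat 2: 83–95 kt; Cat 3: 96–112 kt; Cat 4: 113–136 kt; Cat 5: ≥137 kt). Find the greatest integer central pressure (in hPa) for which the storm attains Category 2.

Category 2 begins at V = 83 kt.
Required ΔP = (83/6.15)^(1/0.67) = 13.496^1.493 ≈ 48.63 hPa.
P_c ≤ 1006 − 48.63 = 957.37, so the highest integer P_c is 957 hPa.

957 hPa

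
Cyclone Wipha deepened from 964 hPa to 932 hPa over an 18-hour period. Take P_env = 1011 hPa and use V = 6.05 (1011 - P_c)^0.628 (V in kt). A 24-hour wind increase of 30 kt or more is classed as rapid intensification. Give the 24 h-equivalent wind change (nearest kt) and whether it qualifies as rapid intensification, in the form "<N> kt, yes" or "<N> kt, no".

35 kt, yes

V₁: ΔP = 47, V ≈ 6.05 × 47^0.628 ≈ 67.89 kt.
V₂: ΔP = 79, V ≈ 6.05 × 79^0.628 ≈ 94.07 kt.
ΔV over 18 h = 26.18 kt → 24 h equivalent = 26.18 × 24/18 ≈ 34.91 kt.
35 kt ≥ 30 kt ⇒ rapid intensification.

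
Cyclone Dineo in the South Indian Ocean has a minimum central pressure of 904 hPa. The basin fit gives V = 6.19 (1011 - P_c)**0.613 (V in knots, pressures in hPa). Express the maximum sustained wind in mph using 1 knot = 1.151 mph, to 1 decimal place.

ΔP = 1011 − 904 = 107 hPa.
V ≈ 6.19 × 107^0.613 = 6.19 × 17.539 ≈ 108.568 kt.
108.568 × 1.151 ≈ 124.96 mph → 125.0 mph.

125.0 mph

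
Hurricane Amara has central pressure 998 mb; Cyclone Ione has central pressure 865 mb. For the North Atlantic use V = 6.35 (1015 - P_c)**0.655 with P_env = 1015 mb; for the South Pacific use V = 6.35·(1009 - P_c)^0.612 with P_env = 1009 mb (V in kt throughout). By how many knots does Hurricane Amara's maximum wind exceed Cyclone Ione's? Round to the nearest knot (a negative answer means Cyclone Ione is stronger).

-92 kt

Hurricane Amara: ΔP = 17; V ≈ 6.35 × 17^0.655 ≈ 40.62 kt.
Cyclone Ione: ΔP = 144; V ≈ 6.35 × 144^0.612 ≈ 132.95 kt.
Difference ≈ 40.62 − 132.95 = -92.33 → -92 kt.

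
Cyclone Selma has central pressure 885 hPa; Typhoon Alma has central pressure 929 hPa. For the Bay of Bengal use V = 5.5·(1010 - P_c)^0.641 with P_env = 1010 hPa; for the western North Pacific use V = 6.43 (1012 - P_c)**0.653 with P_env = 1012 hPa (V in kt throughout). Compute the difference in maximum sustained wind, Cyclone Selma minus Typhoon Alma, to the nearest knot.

6 kt

Cyclone Selma: ΔP = 125; V ≈ 5.5 × 125^0.641 ≈ 121.47 kt.
Typhoon Alma: ΔP = 83; V ≈ 6.43 × 83^0.653 ≈ 115.18 kt.
Difference ≈ 121.47 − 115.18 = 6.29 → 6 kt.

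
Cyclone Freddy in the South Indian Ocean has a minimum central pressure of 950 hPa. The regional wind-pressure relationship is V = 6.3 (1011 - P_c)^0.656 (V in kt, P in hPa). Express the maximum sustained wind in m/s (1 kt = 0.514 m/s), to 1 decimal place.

48.0 m/s

ΔP = 1011 − 950 = 61 hPa.
V ≈ 6.3 × 61^0.656 = 6.3 × 14.831 ≈ 93.437 kt.
93.437 × 0.514 ≈ 48.03 m/s → 48.0 m/s.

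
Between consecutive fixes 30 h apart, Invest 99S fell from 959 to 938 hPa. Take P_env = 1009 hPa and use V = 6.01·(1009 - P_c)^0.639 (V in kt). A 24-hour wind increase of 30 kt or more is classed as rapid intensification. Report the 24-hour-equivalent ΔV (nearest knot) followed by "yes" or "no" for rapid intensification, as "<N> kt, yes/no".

V₁: ΔP = 50, V ≈ 6.01 × 50^0.639 ≈ 73.20 kt.
V₂: ΔP = 71, V ≈ 6.01 × 71^0.639 ≈ 91.59 kt.
ΔV over 30 h = 18.39 kt → 24 h equivalent = 18.39 × 24/30 ≈ 14.71 kt.
15 kt < 30 kt ⇒ not rapid intensification.

15 kt, no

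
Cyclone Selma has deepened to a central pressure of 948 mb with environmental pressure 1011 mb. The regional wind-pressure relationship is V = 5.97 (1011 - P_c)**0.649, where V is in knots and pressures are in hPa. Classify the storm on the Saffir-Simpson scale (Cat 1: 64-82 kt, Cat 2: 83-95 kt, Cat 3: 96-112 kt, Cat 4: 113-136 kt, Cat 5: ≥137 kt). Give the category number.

ΔP = 1011 − 948 = 63 mb.
V ≈ 5.97 × 63^0.649 = 5.97 × 14.72 ≈ 88 kt.
88 kt falls in the Category 2 band.

2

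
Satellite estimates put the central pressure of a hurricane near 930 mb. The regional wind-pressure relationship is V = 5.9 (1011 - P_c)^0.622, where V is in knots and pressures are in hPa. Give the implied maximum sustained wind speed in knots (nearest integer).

91 kt

ΔP = 1011 − 930 = 81 mb.
81^0.622 ≈ 15.384.
V ≈ 5.9 × 15.384 ≈ 90.8 kt.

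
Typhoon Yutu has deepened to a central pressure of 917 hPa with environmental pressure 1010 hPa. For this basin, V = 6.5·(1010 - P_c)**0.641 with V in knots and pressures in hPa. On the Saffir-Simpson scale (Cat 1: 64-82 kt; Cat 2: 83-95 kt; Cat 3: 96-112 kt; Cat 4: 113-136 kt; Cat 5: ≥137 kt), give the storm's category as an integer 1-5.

4

ΔP = 1010 − 917 = 93 hPa.
V ≈ 6.5 × 93^0.641 = 6.5 × 18.27 ≈ 119 kt.
119 kt falls in the Category 4 band.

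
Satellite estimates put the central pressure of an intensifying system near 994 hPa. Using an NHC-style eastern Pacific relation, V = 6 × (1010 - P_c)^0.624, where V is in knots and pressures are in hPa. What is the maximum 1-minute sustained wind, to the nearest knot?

ΔP = 1010 − 994 = 16 hPa.
16^0.624 ≈ 5.641.
V ≈ 6 × 5.641 ≈ 33.8 kt.

34 kt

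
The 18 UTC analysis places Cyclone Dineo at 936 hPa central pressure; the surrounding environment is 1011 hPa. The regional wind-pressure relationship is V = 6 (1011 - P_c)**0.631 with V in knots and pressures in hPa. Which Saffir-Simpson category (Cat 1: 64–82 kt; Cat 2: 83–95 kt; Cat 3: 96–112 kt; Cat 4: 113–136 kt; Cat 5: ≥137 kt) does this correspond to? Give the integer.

ΔP = 1011 − 936 = 75 hPa.
V ≈ 6 × 75^0.631 = 6 × 15.25 ≈ 91 kt.
91 kt falls in the Category 2 band.

2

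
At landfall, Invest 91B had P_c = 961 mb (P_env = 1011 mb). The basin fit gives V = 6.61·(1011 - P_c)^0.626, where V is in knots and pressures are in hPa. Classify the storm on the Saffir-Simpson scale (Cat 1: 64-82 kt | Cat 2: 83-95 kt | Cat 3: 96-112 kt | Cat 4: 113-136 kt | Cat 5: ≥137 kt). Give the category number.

ΔP = 1011 − 961 = 50 mb.
V ≈ 6.61 × 50^0.626 = 6.61 × 11.58 ≈ 77 kt.
77 kt falls in the Category 1 band.

1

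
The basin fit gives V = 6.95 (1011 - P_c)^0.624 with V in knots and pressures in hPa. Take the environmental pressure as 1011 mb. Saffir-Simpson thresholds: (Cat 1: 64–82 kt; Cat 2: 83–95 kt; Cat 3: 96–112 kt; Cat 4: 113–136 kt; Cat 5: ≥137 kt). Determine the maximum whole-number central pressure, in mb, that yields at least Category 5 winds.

892 mb

Category 5 begins at V = 137 kt.
Required ΔP = (137/6.95)^(1/0.624) = 19.712^1.603 ≈ 118.82 mb.
P_c ≤ 1011 − 118.82 = 892.18, so the highest integer P_c is 892 mb.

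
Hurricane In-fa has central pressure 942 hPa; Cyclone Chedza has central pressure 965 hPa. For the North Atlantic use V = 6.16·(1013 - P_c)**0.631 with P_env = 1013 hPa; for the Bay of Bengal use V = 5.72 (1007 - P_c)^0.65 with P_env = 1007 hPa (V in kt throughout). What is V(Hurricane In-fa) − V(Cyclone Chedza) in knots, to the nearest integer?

Hurricane In-fa: ΔP = 71; V ≈ 6.16 × 71^0.631 ≈ 90.72 kt.
Cyclone Chedza: ΔP = 42; V ≈ 5.72 × 42^0.65 ≈ 64.94 kt.
Difference ≈ 90.72 − 64.94 = 25.78 → 26 kt.

26 kt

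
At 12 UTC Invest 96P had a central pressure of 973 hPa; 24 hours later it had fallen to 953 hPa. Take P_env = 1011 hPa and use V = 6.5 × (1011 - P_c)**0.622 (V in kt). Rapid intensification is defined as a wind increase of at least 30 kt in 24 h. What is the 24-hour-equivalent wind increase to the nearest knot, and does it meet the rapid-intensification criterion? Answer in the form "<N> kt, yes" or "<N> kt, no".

19 kt, no

V₁: ΔP = 38, V ≈ 6.5 × 38^0.622 ≈ 62.45 kt.
V₂: ΔP = 58, V ≈ 6.5 × 58^0.622 ≈ 81.24 kt.
ΔV over 24 h = 18.79 kt → 24 h equivalent = 18.79 × 24/24 ≈ 18.79 kt.
19 kt < 30 kt ⇒ not rapid intensification.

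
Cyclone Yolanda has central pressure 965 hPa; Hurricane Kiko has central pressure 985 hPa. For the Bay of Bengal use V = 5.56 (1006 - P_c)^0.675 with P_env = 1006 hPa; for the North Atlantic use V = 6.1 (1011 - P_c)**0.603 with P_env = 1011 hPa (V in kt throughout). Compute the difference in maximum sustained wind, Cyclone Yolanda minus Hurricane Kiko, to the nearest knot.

Cyclone Yolanda: ΔP = 41; V ≈ 5.56 × 41^0.675 ≈ 68.19 kt.
Hurricane Kiko: ΔP = 26; V ≈ 6.1 × 26^0.603 ≈ 43.51 kt.
Difference ≈ 68.19 − 43.51 = 24.68 → 25 kt.

25 kt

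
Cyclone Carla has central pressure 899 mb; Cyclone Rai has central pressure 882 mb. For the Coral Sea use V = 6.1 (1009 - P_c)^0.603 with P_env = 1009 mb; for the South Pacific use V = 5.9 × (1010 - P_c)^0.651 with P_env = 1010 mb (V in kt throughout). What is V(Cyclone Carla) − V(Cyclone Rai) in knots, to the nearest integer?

-35 kt

Cyclone Carla: ΔP = 110; V ≈ 6.1 × 110^0.603 ≈ 103.82 kt.
Cyclone Rai: ΔP = 128; V ≈ 5.9 × 128^0.651 ≈ 138.88 kt.
Difference ≈ 103.82 − 138.88 = -35.06 → -35 kt.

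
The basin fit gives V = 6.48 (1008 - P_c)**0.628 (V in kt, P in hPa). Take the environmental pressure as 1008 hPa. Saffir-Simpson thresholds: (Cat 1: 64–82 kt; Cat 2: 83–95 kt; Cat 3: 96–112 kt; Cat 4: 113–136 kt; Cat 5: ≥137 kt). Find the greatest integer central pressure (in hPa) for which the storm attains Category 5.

Category 5 begins at V = 137 kt.
Required ΔP = (137/6.48)^(1/0.628) = 21.142^1.592 ≈ 128.86 hPa.
P_c ≤ 1008 − 128.86 = 879.14, so the highest integer P_c is 879 hPa.

879 hPa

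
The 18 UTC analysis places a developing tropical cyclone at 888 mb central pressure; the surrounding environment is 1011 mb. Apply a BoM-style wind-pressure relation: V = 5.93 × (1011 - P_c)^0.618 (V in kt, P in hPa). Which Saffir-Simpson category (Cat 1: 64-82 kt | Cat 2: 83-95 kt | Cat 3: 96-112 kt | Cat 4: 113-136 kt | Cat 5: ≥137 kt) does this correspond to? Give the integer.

ΔP = 1011 − 888 = 123 mb.
V ≈ 5.93 × 123^0.618 = 5.93 × 19.57 ≈ 116 kt.
116 kt falls in the Category 4 band.

4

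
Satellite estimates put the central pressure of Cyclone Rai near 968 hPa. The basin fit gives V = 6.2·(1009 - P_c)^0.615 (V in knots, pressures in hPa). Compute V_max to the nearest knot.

ΔP = 1009 − 968 = 41 hPa.
41^0.615 ≈ 9.814.
V ≈ 6.2 × 9.814 ≈ 60.8 kt.

61 kt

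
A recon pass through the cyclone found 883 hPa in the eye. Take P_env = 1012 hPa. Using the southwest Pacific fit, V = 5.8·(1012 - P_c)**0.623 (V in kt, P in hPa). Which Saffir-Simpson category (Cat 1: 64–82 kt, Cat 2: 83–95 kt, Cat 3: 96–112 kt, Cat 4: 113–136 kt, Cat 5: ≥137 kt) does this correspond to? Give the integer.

ΔP = 1012 − 883 = 129 hPa.
V ≈ 5.8 × 129^0.623 = 5.8 × 20.65 ≈ 120 kt.
120 kt falls in the Category 4 band.

4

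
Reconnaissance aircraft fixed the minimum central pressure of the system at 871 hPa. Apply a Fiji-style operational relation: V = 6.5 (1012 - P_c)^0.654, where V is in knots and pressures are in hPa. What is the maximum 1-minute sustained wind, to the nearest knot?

165 kt

ΔP = 1012 − 871 = 141 hPa.
141^0.654 ≈ 25.444.
V ≈ 6.5 × 25.444 ≈ 165.4 kt.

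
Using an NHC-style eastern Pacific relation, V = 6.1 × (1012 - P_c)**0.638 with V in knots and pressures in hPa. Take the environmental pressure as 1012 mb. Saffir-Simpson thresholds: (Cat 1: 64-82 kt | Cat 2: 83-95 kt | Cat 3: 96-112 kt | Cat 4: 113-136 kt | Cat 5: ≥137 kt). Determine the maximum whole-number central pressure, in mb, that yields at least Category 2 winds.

952 mb

Category 2 begins at V = 83 kt.
Required ΔP = (83/6.1)^(1/0.638) = 13.607^1.567 ≈ 59.85 mb.
P_c ≤ 1012 − 59.85 = 952.15, so the highest integer P_c is 952 mb.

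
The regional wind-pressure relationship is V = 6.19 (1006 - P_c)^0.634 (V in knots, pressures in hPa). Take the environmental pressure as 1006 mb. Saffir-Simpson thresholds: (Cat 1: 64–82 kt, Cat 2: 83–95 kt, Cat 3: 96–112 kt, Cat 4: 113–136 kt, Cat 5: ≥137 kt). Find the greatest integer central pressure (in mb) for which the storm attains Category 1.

966 mb

Category 1 begins at V = 64 kt.
Required ΔP = (64/6.19)^(1/0.634) = 10.339^1.577 ≈ 39.82 mb.
P_c ≤ 1006 − 39.82 = 966.18, so the highest integer P_c is 966 mb.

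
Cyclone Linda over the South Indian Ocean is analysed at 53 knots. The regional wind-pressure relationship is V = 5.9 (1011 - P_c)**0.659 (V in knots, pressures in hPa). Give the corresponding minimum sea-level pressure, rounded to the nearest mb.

983 mb

ΔP = (V / 5.9)^(1/0.659) = (53/5.9)^1.517.
53/5.9 = 8.983; 8.983^1.517 ≈ 27.98 mb.
P_c = 1011 − 27.98 = 983.02 ≈ 983 mb.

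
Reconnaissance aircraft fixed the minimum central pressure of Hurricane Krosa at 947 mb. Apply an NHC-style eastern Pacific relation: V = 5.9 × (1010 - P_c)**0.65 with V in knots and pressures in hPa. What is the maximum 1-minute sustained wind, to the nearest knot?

ΔP = 1010 − 947 = 63 mb.
63^0.65 ≈ 14.776.
V ≈ 5.9 × 14.776 ≈ 87.2 kt.

87 kt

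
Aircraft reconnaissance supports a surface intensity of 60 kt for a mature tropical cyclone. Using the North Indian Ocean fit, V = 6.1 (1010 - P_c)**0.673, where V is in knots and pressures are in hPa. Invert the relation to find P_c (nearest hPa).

ΔP = (V / 6.1)^(1/0.673) = (60/6.1)^1.486.
60/6.1 = 9.836; 9.836^1.486 ≈ 29.87 hPa.
P_c = 1010 − 29.87 = 980.13 ≈ 980 hPa.

980 hPa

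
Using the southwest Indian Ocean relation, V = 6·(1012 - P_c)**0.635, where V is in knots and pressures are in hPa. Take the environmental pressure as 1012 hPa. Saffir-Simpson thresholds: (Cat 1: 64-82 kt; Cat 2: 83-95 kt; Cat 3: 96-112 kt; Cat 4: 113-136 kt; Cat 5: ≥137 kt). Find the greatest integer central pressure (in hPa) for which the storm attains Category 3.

933 hPa

Category 3 begins at V = 96 kt.
Required ΔP = (96/6)^(1/0.635) = 16.000^1.575 ≈ 78.75 hPa.
P_c ≤ 1012 − 78.75 = 933.25, so the highest integer P_c is 933 hPa.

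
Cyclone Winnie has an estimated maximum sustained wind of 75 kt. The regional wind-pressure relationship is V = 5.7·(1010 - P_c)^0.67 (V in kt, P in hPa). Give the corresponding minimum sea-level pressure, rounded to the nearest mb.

ΔP = (V / 5.7)^(1/0.67) = (75/5.7)^1.493.
75/5.7 = 13.158; 13.158^1.493 ≈ 46.82 mb.
P_c = 1010 − 46.82 = 963.18 ≈ 963 mb.

963 mb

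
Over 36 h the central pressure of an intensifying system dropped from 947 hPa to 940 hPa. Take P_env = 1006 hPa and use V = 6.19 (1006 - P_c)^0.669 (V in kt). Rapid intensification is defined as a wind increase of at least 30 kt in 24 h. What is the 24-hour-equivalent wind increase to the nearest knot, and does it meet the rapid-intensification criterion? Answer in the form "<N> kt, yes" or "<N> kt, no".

5 kt, no

V₁: ΔP = 59, V ≈ 6.19 × 59^0.669 ≈ 94.71 kt.
V₂: ΔP = 66, V ≈ 6.19 × 66^0.669 ≈ 102.09 kt.
ΔV over 36 h = 7.38 kt → 24 h equivalent = 7.38 × 24/36 ≈ 4.92 kt.
5 kt < 30 kt ⇒ not rapid intensification.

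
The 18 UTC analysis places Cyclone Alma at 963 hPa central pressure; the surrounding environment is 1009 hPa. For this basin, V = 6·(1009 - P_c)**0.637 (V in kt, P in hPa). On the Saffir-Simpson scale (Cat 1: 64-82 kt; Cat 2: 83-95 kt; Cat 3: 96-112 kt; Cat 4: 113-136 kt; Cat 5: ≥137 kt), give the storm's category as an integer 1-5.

1

ΔP = 1009 − 963 = 46 hPa.
V ≈ 6 × 46^0.637 = 6 × 11.46 ≈ 69 kt.
69 kt falls in the Category 1 band.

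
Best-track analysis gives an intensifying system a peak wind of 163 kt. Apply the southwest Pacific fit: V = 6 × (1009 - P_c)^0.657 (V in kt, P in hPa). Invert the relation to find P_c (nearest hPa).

ΔP = (V / 6)^(1/0.657) = (163/6)^1.522.
163/6 = 27.167; 27.167^1.522 ≈ 152.30 hPa.
P_c = 1009 − 152.30 = 856.70 ≈ 857 hPa.

857 hPa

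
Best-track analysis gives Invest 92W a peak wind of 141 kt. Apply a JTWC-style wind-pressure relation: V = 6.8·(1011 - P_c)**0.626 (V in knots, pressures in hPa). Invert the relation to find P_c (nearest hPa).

884 hPa

ΔP = (V / 6.8)^(1/0.626) = (141/6.8)^1.597.
141/6.8 = 20.735; 20.735^1.597 ≈ 126.87 hPa.
P_c = 1011 − 126.87 = 884.13 ≈ 884 hPa.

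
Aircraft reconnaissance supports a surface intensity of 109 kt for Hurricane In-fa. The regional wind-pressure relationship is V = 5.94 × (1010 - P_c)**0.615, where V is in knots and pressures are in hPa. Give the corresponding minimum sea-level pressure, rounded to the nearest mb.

ΔP = (V / 5.94)^(1/0.615) = (109/5.94)^1.626.
109/5.94 = 18.350; 18.350^1.626 ≈ 113.42 mb.
P_c = 1010 − 113.42 = 896.58 ≈ 897 mb.

897 mb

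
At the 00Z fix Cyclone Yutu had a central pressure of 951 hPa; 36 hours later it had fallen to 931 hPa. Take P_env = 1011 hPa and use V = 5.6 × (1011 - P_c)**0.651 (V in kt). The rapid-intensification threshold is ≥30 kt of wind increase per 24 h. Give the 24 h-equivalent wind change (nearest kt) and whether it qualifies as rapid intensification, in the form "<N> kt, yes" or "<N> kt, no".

V₁: ΔP = 60, V ≈ 5.6 × 60^0.651 ≈ 80.49 kt.
V₂: ΔP = 80, V ≈ 5.6 × 80^0.651 ≈ 97.07 kt.
ΔV over 36 h = 16.58 kt → 24 h equivalent = 16.58 × 24/36 ≈ 11.05 kt.
11 kt < 30 kt ⇒ not rapid intensification.

11 kt, no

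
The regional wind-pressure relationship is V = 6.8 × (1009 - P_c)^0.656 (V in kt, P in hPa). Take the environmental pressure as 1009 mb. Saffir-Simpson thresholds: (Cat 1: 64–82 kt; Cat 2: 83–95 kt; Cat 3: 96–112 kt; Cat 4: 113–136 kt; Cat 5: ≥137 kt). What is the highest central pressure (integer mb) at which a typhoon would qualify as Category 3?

Category 3 begins at V = 96 kt.
Required ΔP = (96/6.8)^(1/0.656) = 14.118^1.524 ≈ 56.58 mb.
P_c ≤ 1009 − 56.58 = 952.42, so the highest integer P_c is 952 mb.

952 mb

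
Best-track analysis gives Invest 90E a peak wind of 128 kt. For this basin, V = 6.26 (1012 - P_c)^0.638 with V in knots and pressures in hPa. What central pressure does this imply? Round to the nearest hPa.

899 hPa

ΔP = (V / 6.26)^(1/0.638) = (128/6.26)^1.567.
128/6.26 = 20.447; 20.447^1.567 ≈ 113.32 hPa.
P_c = 1012 − 113.32 = 898.68 ≈ 899 hPa.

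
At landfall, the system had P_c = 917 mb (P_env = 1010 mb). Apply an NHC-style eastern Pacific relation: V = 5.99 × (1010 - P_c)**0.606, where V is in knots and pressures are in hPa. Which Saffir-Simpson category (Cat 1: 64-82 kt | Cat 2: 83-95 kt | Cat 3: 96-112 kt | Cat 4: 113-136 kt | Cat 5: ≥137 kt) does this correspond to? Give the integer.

ΔP = 1010 − 917 = 93 mb.
V ≈ 5.99 × 93^0.606 = 5.99 × 15.59 ≈ 93 kt.
93 kt falls in the Category 2 band.

2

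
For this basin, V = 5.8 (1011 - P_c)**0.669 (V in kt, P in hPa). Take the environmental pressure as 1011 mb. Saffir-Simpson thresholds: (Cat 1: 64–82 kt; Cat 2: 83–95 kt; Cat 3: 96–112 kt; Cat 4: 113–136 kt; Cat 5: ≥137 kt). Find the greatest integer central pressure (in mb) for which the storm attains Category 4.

926 mb

Category 4 begins at V = 113 kt.
Required ΔP = (113/5.8)^(1/0.669) = 19.483^1.495 ≈ 84.67 mb.
P_c ≤ 1011 − 84.67 = 926.33, so the highest integer P_c is 926 mb.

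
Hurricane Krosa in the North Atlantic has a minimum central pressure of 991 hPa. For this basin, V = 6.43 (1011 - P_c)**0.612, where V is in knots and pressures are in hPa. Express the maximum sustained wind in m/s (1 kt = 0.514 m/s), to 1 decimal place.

ΔP = 1011 − 991 = 20 hPa.
V ≈ 6.43 × 20^0.612 = 6.43 × 6.255 ≈ 40.220 kt.
40.220 × 0.514 ≈ 20.67 m/s → 20.7 m/s.

20.7 m/s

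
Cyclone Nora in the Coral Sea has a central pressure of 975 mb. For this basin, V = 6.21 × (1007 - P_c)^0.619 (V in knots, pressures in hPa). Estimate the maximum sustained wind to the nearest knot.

53 kt

ΔP = 1007 − 975 = 32 mb.
32^0.619 ≈ 8.545.
V ≈ 6.21 × 8.545 ≈ 53.1 kt.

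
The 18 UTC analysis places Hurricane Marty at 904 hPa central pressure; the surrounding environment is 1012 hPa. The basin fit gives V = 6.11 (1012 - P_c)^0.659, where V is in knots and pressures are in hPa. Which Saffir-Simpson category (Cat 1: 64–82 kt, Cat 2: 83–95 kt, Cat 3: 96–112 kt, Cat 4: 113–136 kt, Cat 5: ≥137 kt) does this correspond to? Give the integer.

ΔP = 1012 − 904 = 108 hPa.
V ≈ 6.11 × 108^0.659 = 6.11 × 21.88 ≈ 134 kt.
134 kt falls in the Category 4 band.

4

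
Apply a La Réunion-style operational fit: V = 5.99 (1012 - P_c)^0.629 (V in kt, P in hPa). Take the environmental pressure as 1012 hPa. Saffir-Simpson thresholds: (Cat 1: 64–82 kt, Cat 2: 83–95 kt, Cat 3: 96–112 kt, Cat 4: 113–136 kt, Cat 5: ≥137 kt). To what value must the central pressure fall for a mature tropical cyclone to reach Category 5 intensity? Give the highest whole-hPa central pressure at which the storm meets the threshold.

Category 5 begins at V = 137 kt.
Required ΔP = (137/5.99)^(1/0.629) = 22.871^1.590 ≈ 144.89 hPa.
P_c ≤ 1012 − 144.89 = 867.11, so the highest integer P_c is 867 hPa.

867 hPa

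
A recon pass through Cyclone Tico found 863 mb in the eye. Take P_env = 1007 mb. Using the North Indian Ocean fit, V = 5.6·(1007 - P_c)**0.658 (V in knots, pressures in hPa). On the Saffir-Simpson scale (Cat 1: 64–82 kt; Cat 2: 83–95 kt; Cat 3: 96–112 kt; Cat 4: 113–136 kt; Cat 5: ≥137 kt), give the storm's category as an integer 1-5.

ΔP = 1007 − 863 = 144 mb.
V ≈ 5.6 × 144^0.658 = 5.6 × 26.31 ≈ 147 kt.
147 kt falls in the Category 5 band.

5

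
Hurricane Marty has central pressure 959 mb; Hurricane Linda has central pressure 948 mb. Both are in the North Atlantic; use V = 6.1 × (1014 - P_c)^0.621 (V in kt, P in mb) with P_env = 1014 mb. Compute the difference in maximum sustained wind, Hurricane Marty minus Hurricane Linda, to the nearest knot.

-9 kt

Hurricane Marty: ΔP = 55; V ≈ 6.1 × 55^0.621 ≈ 73.47 kt.
Hurricane Linda: ΔP = 66; V ≈ 6.1 × 66^0.621 ≈ 82.27 kt.
Difference ≈ 73.47 − 82.27 = -8.80 → -9 kt.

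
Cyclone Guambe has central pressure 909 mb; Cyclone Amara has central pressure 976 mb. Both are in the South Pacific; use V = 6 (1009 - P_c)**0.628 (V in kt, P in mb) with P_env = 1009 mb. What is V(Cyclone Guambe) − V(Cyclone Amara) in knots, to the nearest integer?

Cyclone Guambe: ΔP = 100; V ≈ 6 × 100^0.628 ≈ 108.18 kt.
Cyclone Amara: ΔP = 33; V ≈ 6 × 33^0.628 ≈ 53.92 kt.
Difference ≈ 108.18 − 53.92 = 54.26 → 54 kt.

54 kt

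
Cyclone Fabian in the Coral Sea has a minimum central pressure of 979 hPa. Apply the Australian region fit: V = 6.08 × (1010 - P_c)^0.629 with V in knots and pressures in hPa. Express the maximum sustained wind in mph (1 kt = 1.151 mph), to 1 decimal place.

ΔP = 1010 − 979 = 31 hPa.
V ≈ 6.08 × 31^0.629 = 6.08 × 8.671 ≈ 52.719 kt.
52.719 × 1.151 ≈ 60.68 mph → 60.7 mph.

60.7 mph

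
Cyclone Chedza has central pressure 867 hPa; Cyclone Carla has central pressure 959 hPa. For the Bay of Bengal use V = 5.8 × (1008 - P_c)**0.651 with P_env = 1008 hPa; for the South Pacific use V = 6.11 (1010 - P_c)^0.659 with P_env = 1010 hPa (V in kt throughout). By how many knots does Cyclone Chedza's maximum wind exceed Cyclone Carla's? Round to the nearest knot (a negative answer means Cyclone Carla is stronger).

64 kt

Cyclone Chedza: ΔP = 141; V ≈ 5.8 × 141^0.651 ≈ 145.40 kt.
Cyclone Carla: ΔP = 51; V ≈ 6.11 × 51^0.659 ≈ 81.53 kt.
Difference ≈ 145.40 − 81.53 = 63.87 → 64 kt.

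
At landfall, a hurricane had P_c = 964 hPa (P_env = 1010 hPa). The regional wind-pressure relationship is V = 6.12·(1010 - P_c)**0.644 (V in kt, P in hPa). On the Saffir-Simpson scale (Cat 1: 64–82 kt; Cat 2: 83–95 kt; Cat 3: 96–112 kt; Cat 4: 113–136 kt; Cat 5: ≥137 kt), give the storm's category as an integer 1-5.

1

ΔP = 1010 − 964 = 46 hPa.
V ≈ 6.12 × 46^0.644 = 6.12 × 11.77 ≈ 72 kt.
72 kt falls in the Category 1 band.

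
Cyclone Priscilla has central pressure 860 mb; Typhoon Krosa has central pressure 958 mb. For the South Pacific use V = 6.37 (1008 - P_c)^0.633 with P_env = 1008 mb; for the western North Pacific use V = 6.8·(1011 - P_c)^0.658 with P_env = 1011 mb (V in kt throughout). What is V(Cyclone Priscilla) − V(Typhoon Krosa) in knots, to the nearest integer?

Cyclone Priscilla: ΔP = 148; V ≈ 6.37 × 148^0.633 ≈ 150.63 kt.
Typhoon Krosa: ΔP = 53; V ≈ 6.8 × 53^0.658 ≈ 92.70 kt.
Difference ≈ 150.63 − 92.70 = 57.93 → 58 kt.

58 kt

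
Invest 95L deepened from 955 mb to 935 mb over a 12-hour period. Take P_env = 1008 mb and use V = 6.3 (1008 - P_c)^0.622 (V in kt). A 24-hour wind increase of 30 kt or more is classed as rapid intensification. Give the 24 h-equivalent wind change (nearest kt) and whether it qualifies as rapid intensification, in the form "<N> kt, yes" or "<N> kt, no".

33 kt, yes

V₁: ΔP = 53, V ≈ 6.3 × 53^0.622 ≈ 74.45 kt.
V₂: ΔP = 73, V ≈ 6.3 × 73^0.622 ≈ 90.85 kt.
ΔV over 12 h = 16.40 kt → 24 h equivalent = 16.40 × 24/12 ≈ 32.80 kt.
33 kt ≥ 30 kt ⇒ rapid intensification.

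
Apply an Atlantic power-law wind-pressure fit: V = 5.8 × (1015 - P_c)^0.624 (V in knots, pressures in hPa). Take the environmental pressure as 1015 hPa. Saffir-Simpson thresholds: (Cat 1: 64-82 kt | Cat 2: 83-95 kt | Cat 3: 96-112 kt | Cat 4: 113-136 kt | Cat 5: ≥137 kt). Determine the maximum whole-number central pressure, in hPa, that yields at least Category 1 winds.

Category 1 begins at V = 64 kt.
Required ΔP = (64/5.8)^(1/0.624) = 11.034^1.603 ≈ 46.89 hPa.
P_c ≤ 1015 − 46.89 = 968.11, so the highest integer P_c is 968 hPa.

968 hPa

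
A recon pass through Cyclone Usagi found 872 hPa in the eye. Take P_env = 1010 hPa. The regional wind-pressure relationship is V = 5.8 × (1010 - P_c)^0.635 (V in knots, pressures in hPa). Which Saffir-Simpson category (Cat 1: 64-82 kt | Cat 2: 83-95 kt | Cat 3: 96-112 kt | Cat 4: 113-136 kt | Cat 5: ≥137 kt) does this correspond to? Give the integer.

4

ΔP = 1010 − 872 = 138 hPa.
V ≈ 5.8 × 138^0.635 = 5.8 × 22.85 ≈ 133 kt.
133 kt falls in the Category 4 band.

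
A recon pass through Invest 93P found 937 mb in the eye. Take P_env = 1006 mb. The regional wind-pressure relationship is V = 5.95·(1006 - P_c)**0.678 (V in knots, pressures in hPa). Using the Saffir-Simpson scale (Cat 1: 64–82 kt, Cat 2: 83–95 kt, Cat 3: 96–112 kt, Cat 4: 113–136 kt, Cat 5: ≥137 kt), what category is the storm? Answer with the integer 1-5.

3

ΔP = 1006 − 937 = 69 mb.
V ≈ 5.95 × 69^0.678 = 5.95 × 17.65 ≈ 105 kt.
105 kt falls in the Category 3 band.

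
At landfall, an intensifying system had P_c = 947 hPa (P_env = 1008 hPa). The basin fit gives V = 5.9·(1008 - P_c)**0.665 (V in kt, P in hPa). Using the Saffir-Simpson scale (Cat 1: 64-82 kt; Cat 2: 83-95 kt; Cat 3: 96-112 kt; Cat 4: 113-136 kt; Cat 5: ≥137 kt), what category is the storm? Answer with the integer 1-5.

ΔP = 1008 − 947 = 61 hPa.
V ≈ 5.9 × 61^0.665 = 5.9 × 15.39 ≈ 91 kt.
91 kt falls in the Category 2 band.

2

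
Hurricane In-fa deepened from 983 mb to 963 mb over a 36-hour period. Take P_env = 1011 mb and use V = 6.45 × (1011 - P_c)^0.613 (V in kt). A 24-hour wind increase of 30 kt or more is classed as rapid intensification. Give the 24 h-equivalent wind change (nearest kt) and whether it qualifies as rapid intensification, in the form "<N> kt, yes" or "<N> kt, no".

13 kt, no

V₁: ΔP = 28, V ≈ 6.45 × 28^0.613 ≈ 49.74 kt.
V₂: ΔP = 48, V ≈ 6.45 × 48^0.613 ≈ 69.21 kt.
ΔV over 36 h = 19.47 kt → 24 h equivalent = 19.47 × 24/36 ≈ 12.98 kt.
13 kt < 30 kt ⇒ not rapid intensification.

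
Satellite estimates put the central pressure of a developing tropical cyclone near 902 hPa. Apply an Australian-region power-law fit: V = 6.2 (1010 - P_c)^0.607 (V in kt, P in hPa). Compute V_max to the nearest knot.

ΔP = 1010 − 902 = 108 hPa.
108^0.607 ≈ 17.151.
V ≈ 6.2 × 17.151 ≈ 106.3 kt.

106 kt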